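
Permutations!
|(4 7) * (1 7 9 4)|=2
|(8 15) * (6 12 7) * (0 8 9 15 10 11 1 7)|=|(0 8 10 11 1 7 6 12)(9 15)|=8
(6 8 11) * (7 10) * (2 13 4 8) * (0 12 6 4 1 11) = (0 12 6 2 13 1 11 4 8)(7 10) = [12, 11, 13, 3, 8, 5, 2, 10, 0, 9, 7, 4, 6, 1]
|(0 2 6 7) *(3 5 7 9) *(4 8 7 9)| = |(0 2 6 4 8 7)(3 5 9)| = 6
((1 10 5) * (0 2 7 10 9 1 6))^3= (0 10)(1 9)(2 5)(6 7)= [10, 9, 5, 3, 4, 2, 7, 6, 8, 1, 0]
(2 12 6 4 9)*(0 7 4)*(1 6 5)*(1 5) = (0 7 4 9 2 12 1 6) = [7, 6, 12, 3, 9, 5, 0, 4, 8, 2, 10, 11, 1]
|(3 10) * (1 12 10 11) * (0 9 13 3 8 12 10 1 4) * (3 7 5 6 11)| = |(0 9 13 7 5 6 11 4)(1 10 8 12)| = 8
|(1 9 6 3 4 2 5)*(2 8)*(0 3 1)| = |(0 3 4 8 2 5)(1 9 6)| = 6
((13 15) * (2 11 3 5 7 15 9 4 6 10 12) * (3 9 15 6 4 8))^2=(15)(2 9 3 7 10)(5 6 12 11 8)=[0, 1, 9, 7, 4, 6, 12, 10, 5, 3, 2, 8, 11, 13, 14, 15]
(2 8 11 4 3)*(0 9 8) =(0 9 8 11 4 3 2) =[9, 1, 0, 2, 3, 5, 6, 7, 11, 8, 10, 4]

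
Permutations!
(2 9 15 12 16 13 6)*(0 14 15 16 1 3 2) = [14, 3, 9, 2, 4, 5, 0, 7, 8, 16, 10, 11, 1, 6, 15, 12, 13] = (0 14 15 12 1 3 2 9 16 13 6)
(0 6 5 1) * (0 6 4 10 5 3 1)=(0 4 10 5)(1 6 3)=[4, 6, 2, 1, 10, 0, 3, 7, 8, 9, 5]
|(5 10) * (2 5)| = |(2 5 10)| = 3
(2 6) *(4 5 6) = (2 4 5 6) = [0, 1, 4, 3, 5, 6, 2]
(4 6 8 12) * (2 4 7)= (2 4 6 8 12 7)= [0, 1, 4, 3, 6, 5, 8, 2, 12, 9, 10, 11, 7]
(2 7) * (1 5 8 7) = (1 5 8 7 2) = [0, 5, 1, 3, 4, 8, 6, 2, 7]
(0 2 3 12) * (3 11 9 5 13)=(0 2 11 9 5 13 3 12)=[2, 1, 11, 12, 4, 13, 6, 7, 8, 5, 10, 9, 0, 3]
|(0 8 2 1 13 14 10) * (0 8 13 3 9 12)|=10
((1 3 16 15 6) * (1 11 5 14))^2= (1 16 6 5)(3 15 11 14)= [0, 16, 2, 15, 4, 1, 5, 7, 8, 9, 10, 14, 12, 13, 3, 11, 6]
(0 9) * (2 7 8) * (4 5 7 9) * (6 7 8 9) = (0 4 5 8 2 6 7 9) = [4, 1, 6, 3, 5, 8, 7, 9, 2, 0]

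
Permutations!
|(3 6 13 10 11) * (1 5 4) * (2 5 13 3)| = 14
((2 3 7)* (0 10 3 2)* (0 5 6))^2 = (0 3 5)(6 10 7) = [3, 1, 2, 5, 4, 0, 10, 6, 8, 9, 7]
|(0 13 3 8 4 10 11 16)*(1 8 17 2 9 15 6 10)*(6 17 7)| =|(0 13 3 7 6 10 11 16)(1 8 4)(2 9 15 17)| =24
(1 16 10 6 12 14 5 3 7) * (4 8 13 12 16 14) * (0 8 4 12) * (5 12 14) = (0 8 13)(1 5 3 7)(6 16 10)(12 14) = [8, 5, 2, 7, 4, 3, 16, 1, 13, 9, 6, 11, 14, 0, 12, 15, 10]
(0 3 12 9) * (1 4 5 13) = (0 3 12 9)(1 4 5 13) = [3, 4, 2, 12, 5, 13, 6, 7, 8, 0, 10, 11, 9, 1]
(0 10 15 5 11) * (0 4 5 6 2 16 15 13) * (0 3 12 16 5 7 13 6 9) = [10, 1, 5, 12, 7, 11, 2, 13, 8, 0, 6, 4, 16, 3, 14, 9, 15] = (0 10 6 2 5 11 4 7 13 3 12 16 15 9)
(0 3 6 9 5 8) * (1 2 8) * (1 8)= (0 3 6 9 5 8)(1 2)= [3, 2, 1, 6, 4, 8, 9, 7, 0, 5]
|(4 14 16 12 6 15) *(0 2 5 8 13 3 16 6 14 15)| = 10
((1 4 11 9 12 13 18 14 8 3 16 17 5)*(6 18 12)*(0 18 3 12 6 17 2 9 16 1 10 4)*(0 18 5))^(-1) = [17, 3, 16, 6, 10, 0, 13, 7, 14, 2, 5, 4, 8, 12, 18, 15, 11, 9, 1] = (0 17 9 2 16 11 4 10 5)(1 3 6 13 12 8 14 18)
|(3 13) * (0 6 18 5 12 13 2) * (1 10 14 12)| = 11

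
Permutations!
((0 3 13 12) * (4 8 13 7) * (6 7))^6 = (0 13 4 6)(3 12 8 7) = [13, 1, 2, 12, 6, 5, 0, 3, 7, 9, 10, 11, 8, 4]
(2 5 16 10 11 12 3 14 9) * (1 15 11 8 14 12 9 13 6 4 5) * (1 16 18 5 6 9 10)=[0, 15, 16, 12, 6, 18, 4, 7, 14, 2, 8, 10, 3, 9, 13, 11, 1, 17, 5]=(1 15 11 10 8 14 13 9 2 16)(3 12)(4 6)(5 18)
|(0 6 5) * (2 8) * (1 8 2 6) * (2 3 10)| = 15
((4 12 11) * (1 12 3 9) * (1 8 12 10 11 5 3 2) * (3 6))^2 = [0, 11, 10, 8, 1, 3, 9, 7, 5, 12, 4, 2, 6] = (1 11 2 10 4)(3 8 5)(6 9 12)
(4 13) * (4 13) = [0, 1, 2, 3, 4, 5, 6, 7, 8, 9, 10, 11, 12, 13] = (13)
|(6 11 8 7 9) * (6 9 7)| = 3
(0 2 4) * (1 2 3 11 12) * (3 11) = (0 11 12 1 2 4) = [11, 2, 4, 3, 0, 5, 6, 7, 8, 9, 10, 12, 1]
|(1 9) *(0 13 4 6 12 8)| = |(0 13 4 6 12 8)(1 9)| = 6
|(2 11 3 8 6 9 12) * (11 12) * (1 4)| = |(1 4)(2 12)(3 8 6 9 11)| = 10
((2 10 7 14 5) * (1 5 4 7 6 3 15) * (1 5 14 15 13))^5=(1 5 13 15 3 7 6 4 10 14 2)=[0, 5, 1, 7, 10, 13, 4, 6, 8, 9, 14, 11, 12, 15, 2, 3]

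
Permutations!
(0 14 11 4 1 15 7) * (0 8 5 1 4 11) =[14, 15, 2, 3, 4, 1, 6, 8, 5, 9, 10, 11, 12, 13, 0, 7] =(0 14)(1 15 7 8 5)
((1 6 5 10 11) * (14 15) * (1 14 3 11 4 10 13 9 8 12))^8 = (15)(1 6 5 13 9 8 12) = [0, 6, 2, 3, 4, 13, 5, 7, 12, 8, 10, 11, 1, 9, 14, 15]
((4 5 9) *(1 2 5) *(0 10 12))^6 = (12)(1 2 5 9 4) = [0, 2, 5, 3, 1, 9, 6, 7, 8, 4, 10, 11, 12]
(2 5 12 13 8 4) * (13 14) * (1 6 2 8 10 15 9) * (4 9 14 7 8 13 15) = (1 6 2 5 12 7 8 9)(4 13 10)(14 15) = [0, 6, 5, 3, 13, 12, 2, 8, 9, 1, 4, 11, 7, 10, 15, 14]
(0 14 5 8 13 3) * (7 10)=(0 14 5 8 13 3)(7 10)=[14, 1, 2, 0, 4, 8, 6, 10, 13, 9, 7, 11, 12, 3, 5]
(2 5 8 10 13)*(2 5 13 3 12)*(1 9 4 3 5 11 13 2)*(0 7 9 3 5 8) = [7, 3, 2, 12, 5, 0, 6, 9, 10, 4, 8, 13, 1, 11] = (0 7 9 4 5)(1 3 12)(8 10)(11 13)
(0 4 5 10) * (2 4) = (0 2 4 5 10) = [2, 1, 4, 3, 5, 10, 6, 7, 8, 9, 0]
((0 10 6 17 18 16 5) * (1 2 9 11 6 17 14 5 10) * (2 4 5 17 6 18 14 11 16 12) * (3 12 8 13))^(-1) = (0 5 4 1)(2 12 3 13 8 18 11 6 10 16 9)(14 17) = [5, 0, 12, 13, 1, 4, 10, 7, 18, 2, 16, 6, 3, 8, 17, 15, 9, 14, 11]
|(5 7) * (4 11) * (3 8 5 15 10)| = 6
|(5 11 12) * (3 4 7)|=|(3 4 7)(5 11 12)|=3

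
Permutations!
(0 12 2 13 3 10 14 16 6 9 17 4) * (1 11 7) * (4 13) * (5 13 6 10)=(0 12 2 4)(1 11 7)(3 5 13)(6 9 17)(10 14 16)=[12, 11, 4, 5, 0, 13, 9, 1, 8, 17, 14, 7, 2, 3, 16, 15, 10, 6]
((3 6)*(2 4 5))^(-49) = [0, 1, 5, 6, 2, 4, 3] = (2 5 4)(3 6)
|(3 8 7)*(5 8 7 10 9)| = 4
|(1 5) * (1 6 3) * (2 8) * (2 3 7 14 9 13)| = |(1 5 6 7 14 9 13 2 8 3)| = 10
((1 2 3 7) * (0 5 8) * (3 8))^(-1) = (0 8 2 1 7 3 5) = [8, 7, 1, 5, 4, 0, 6, 3, 2]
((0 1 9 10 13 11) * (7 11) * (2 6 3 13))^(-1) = (0 11 7 13 3 6 2 10 9 1) = [11, 0, 10, 6, 4, 5, 2, 13, 8, 1, 9, 7, 12, 3]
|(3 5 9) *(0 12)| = |(0 12)(3 5 9)| = 6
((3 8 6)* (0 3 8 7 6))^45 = (8) = [0, 1, 2, 3, 4, 5, 6, 7, 8]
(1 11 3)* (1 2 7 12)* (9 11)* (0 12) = [12, 9, 7, 2, 4, 5, 6, 0, 8, 11, 10, 3, 1] = (0 12 1 9 11 3 2 7)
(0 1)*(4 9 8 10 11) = (0 1)(4 9 8 10 11) = [1, 0, 2, 3, 9, 5, 6, 7, 10, 8, 11, 4]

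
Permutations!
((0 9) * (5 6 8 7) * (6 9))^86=(0 8 5)(6 7 9)=[8, 1, 2, 3, 4, 0, 7, 9, 5, 6]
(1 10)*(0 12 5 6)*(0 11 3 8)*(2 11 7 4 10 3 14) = [12, 3, 11, 8, 10, 6, 7, 4, 0, 9, 1, 14, 5, 13, 2] = (0 12 5 6 7 4 10 1 3 8)(2 11 14)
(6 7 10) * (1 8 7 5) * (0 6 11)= (0 6 5 1 8 7 10 11)= [6, 8, 2, 3, 4, 1, 5, 10, 7, 9, 11, 0]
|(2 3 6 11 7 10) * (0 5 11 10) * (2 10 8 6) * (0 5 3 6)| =15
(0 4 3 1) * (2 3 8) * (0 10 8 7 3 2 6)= [4, 10, 2, 1, 7, 5, 0, 3, 6, 9, 8]= (0 4 7 3 1 10 8 6)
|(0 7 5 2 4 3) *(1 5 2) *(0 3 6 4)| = |(0 7 2)(1 5)(4 6)| = 6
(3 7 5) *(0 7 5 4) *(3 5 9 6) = [7, 1, 2, 9, 0, 5, 3, 4, 8, 6] = (0 7 4)(3 9 6)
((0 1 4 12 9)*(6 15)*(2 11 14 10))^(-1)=(0 9 12 4 1)(2 10 14 11)(6 15)=[9, 0, 10, 3, 1, 5, 15, 7, 8, 12, 14, 2, 4, 13, 11, 6]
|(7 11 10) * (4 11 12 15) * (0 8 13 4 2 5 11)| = |(0 8 13 4)(2 5 11 10 7 12 15)| = 28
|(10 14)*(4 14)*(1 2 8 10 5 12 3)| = 9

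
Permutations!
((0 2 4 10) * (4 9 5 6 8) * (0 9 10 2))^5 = (2 8 5 10 4 6 9) = [0, 1, 8, 3, 6, 10, 9, 7, 5, 2, 4]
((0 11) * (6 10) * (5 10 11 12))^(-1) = (0 11 6 10 5 12) = [11, 1, 2, 3, 4, 12, 10, 7, 8, 9, 5, 6, 0]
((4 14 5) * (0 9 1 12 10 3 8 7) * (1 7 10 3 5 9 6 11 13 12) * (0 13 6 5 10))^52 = (0 4 9 13 3)(5 14 7 12 8) = [4, 1, 2, 0, 9, 14, 6, 12, 5, 13, 10, 11, 8, 3, 7]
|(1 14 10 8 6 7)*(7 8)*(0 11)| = 4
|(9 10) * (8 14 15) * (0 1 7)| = 6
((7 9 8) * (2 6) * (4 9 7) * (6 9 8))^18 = [0, 1, 2, 3, 4, 5, 6, 7, 8, 9] = (9)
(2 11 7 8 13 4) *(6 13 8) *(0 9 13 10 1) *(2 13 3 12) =[9, 0, 11, 12, 13, 5, 10, 6, 8, 3, 1, 7, 2, 4] =(0 9 3 12 2 11 7 6 10 1)(4 13)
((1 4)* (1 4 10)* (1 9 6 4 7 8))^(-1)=(1 8 7 4 6 9 10)=[0, 8, 2, 3, 6, 5, 9, 4, 7, 10, 1]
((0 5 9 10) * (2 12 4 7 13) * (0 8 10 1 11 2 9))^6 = (1 13 4 2)(7 12 11 9) = [0, 13, 1, 3, 2, 5, 6, 12, 8, 7, 10, 9, 11, 4]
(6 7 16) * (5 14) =(5 14)(6 7 16) =[0, 1, 2, 3, 4, 14, 7, 16, 8, 9, 10, 11, 12, 13, 5, 15, 6]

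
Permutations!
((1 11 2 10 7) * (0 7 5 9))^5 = (0 10 1 9 2 7 5 11) = [10, 9, 7, 3, 4, 11, 6, 5, 8, 2, 1, 0]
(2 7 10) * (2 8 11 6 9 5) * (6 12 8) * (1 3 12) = (1 3 12 8 11)(2 7 10 6 9 5) = [0, 3, 7, 12, 4, 2, 9, 10, 11, 5, 6, 1, 8]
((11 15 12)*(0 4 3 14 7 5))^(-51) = (15)(0 14)(3 5)(4 7) = [14, 1, 2, 5, 7, 3, 6, 4, 8, 9, 10, 11, 12, 13, 0, 15]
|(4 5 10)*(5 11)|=|(4 11 5 10)|=4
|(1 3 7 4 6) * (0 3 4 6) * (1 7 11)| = |(0 3 11 1 4)(6 7)| = 10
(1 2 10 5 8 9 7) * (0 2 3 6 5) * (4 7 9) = (0 2 10)(1 3 6 5 8 4 7) = [2, 3, 10, 6, 7, 8, 5, 1, 4, 9, 0]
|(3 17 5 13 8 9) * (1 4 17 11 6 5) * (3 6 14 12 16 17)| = |(1 4 3 11 14 12 16 17)(5 13 8 9 6)| = 40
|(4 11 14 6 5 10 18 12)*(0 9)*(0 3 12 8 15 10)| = 36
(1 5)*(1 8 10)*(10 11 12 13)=(1 5 8 11 12 13 10)=[0, 5, 2, 3, 4, 8, 6, 7, 11, 9, 1, 12, 13, 10]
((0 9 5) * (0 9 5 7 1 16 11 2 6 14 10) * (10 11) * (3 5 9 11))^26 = (0 7 16)(1 10 9)(2 14 5)(3 11 6) = [7, 10, 14, 11, 4, 2, 3, 16, 8, 1, 9, 6, 12, 13, 5, 15, 0]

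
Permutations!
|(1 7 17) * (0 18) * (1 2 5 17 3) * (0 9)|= 3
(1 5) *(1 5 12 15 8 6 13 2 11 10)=(1 12 15 8 6 13 2 11 10)=[0, 12, 11, 3, 4, 5, 13, 7, 6, 9, 1, 10, 15, 2, 14, 8]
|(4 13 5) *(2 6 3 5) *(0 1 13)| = 8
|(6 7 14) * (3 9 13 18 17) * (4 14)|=20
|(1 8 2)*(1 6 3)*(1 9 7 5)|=|(1 8 2 6 3 9 7 5)|=8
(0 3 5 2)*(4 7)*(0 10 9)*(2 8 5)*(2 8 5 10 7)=(0 3 8 10 9)(2 7 4)=[3, 1, 7, 8, 2, 5, 6, 4, 10, 0, 9]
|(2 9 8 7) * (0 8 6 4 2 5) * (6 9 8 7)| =12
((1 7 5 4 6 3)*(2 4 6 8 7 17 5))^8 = (1 6 17 3 5) = [0, 6, 2, 5, 4, 1, 17, 7, 8, 9, 10, 11, 12, 13, 14, 15, 16, 3]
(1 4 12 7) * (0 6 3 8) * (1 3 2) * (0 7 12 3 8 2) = (12)(0 6)(1 4 3 2)(7 8) = [6, 4, 1, 2, 3, 5, 0, 8, 7, 9, 10, 11, 12]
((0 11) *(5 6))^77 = [11, 1, 2, 3, 4, 6, 5, 7, 8, 9, 10, 0] = (0 11)(5 6)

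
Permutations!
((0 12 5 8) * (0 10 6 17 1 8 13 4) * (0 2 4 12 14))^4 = (1 17 6 10 8)(5 13 12) = [0, 17, 2, 3, 4, 13, 10, 7, 1, 9, 8, 11, 5, 12, 14, 15, 16, 6]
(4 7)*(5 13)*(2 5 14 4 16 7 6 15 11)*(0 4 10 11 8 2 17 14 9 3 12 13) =(0 4 6 15 8 2 5)(3 12 13 9)(7 16)(10 11 17 14) =[4, 1, 5, 12, 6, 0, 15, 16, 2, 3, 11, 17, 13, 9, 10, 8, 7, 14]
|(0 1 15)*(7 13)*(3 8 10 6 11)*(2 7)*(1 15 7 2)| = 30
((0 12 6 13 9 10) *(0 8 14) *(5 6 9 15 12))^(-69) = (0 5 6 13 15 12 9 10 8 14) = [5, 1, 2, 3, 4, 6, 13, 7, 14, 10, 8, 11, 9, 15, 0, 12]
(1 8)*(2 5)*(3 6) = (1 8)(2 5)(3 6) = [0, 8, 5, 6, 4, 2, 3, 7, 1]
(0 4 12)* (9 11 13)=(0 4 12)(9 11 13)=[4, 1, 2, 3, 12, 5, 6, 7, 8, 11, 10, 13, 0, 9]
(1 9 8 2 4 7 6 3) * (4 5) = (1 9 8 2 5 4 7 6 3) = [0, 9, 5, 1, 7, 4, 3, 6, 2, 8]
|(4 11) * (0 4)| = 3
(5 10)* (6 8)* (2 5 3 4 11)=(2 5 10 3 4 11)(6 8)=[0, 1, 5, 4, 11, 10, 8, 7, 6, 9, 3, 2]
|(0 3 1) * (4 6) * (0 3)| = 2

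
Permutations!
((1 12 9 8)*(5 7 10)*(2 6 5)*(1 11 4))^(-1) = (1 4 11 8 9 12)(2 10 7 5 6) = [0, 4, 10, 3, 11, 6, 2, 5, 9, 12, 7, 8, 1]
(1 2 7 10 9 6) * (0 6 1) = (0 6)(1 2 7 10 9) = [6, 2, 7, 3, 4, 5, 0, 10, 8, 1, 9]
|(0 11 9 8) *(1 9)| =5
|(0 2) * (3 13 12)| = 6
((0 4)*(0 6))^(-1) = [6, 1, 2, 3, 0, 5, 4] = (0 6 4)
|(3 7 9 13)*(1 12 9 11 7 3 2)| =10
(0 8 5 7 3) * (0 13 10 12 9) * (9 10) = (0 8 5 7 3 13 9)(10 12) = [8, 1, 2, 13, 4, 7, 6, 3, 5, 0, 12, 11, 10, 9]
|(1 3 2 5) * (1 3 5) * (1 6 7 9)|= |(1 5 3 2 6 7 9)|= 7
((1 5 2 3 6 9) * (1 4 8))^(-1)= (1 8 4 9 6 3 2 5)= [0, 8, 5, 2, 9, 1, 3, 7, 4, 6]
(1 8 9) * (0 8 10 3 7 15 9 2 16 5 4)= (0 8 2 16 5 4)(1 10 3 7 15 9)= [8, 10, 16, 7, 0, 4, 6, 15, 2, 1, 3, 11, 12, 13, 14, 9, 5]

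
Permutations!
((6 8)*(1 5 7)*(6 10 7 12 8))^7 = (1 5 12 8 10 7) = [0, 5, 2, 3, 4, 12, 6, 1, 10, 9, 7, 11, 8]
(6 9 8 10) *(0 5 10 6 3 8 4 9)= (0 5 10 3 8 6)(4 9)= [5, 1, 2, 8, 9, 10, 0, 7, 6, 4, 3]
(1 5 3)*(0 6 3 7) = [6, 5, 2, 1, 4, 7, 3, 0] = (0 6 3 1 5 7)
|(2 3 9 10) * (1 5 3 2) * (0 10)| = 6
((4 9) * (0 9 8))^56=(9)=[0, 1, 2, 3, 4, 5, 6, 7, 8, 9]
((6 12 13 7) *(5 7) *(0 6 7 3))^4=[5, 1, 2, 13, 4, 12, 3, 7, 8, 9, 10, 11, 0, 6]=(0 5 12)(3 13 6)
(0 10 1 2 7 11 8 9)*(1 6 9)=(0 10 6 9)(1 2 7 11 8)=[10, 2, 7, 3, 4, 5, 9, 11, 1, 0, 6, 8]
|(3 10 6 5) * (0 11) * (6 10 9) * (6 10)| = 10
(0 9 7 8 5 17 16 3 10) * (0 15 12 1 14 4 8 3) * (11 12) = (0 9 7 3 10 15 11 12 1 14 4 8 5 17 16) = [9, 14, 2, 10, 8, 17, 6, 3, 5, 7, 15, 12, 1, 13, 4, 11, 0, 16]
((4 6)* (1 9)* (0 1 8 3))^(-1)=(0 3 8 9 1)(4 6)=[3, 0, 2, 8, 6, 5, 4, 7, 9, 1]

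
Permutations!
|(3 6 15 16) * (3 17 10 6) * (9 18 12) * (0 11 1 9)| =30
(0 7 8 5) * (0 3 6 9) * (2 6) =[7, 1, 6, 2, 4, 3, 9, 8, 5, 0] =(0 7 8 5 3 2 6 9)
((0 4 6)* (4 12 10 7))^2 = [10, 1, 2, 3, 0, 5, 12, 6, 8, 9, 4, 11, 7] = (0 10 4)(6 12 7)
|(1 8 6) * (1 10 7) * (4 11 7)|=|(1 8 6 10 4 11 7)|=7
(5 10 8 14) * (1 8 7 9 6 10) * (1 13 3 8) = (3 8 14 5 13)(6 10 7 9) = [0, 1, 2, 8, 4, 13, 10, 9, 14, 6, 7, 11, 12, 3, 5]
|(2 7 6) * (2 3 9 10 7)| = |(3 9 10 7 6)| = 5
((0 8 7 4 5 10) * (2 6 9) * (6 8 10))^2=(10)(2 7 5 9 8 4 6)=[0, 1, 7, 3, 6, 9, 2, 5, 4, 8, 10]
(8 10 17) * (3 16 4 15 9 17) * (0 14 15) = (0 14 15 9 17 8 10 3 16 4) = [14, 1, 2, 16, 0, 5, 6, 7, 10, 17, 3, 11, 12, 13, 15, 9, 4, 8]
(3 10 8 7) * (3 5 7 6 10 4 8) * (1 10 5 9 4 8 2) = (1 10 3 8 6 5 7 9 4 2) = [0, 10, 1, 8, 2, 7, 5, 9, 6, 4, 3]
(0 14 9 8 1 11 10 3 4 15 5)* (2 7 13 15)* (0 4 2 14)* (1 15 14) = (1 11 10 3 2 7 13 14 9 8 15 5 4) = [0, 11, 7, 2, 1, 4, 6, 13, 15, 8, 3, 10, 12, 14, 9, 5]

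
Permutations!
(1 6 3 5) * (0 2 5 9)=(0 2 5 1 6 3 9)=[2, 6, 5, 9, 4, 1, 3, 7, 8, 0]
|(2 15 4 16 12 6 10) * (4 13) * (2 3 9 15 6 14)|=11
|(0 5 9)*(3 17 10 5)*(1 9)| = |(0 3 17 10 5 1 9)| = 7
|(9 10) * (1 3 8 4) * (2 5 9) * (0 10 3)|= |(0 10 2 5 9 3 8 4 1)|= 9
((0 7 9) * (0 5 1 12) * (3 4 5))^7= (0 12 1 5 4 3 9 7)= [12, 5, 2, 9, 3, 4, 6, 0, 8, 7, 10, 11, 1]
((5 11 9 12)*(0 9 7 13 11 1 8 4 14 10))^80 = (0 10 14 4 8 1 5 12 9)(7 11 13) = [10, 5, 2, 3, 8, 12, 6, 11, 1, 0, 14, 13, 9, 7, 4]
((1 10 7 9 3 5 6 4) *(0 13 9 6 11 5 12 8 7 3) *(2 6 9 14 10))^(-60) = (0 10 8)(3 7 13)(9 14 12) = [10, 1, 2, 7, 4, 5, 6, 13, 0, 14, 8, 11, 9, 3, 12]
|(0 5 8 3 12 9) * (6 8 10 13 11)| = 10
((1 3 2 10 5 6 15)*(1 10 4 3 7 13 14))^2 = [0, 13, 3, 4, 2, 15, 10, 14, 8, 9, 6, 11, 12, 1, 7, 5] = (1 13)(2 3 4)(5 15)(6 10)(7 14)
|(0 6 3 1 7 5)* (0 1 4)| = 12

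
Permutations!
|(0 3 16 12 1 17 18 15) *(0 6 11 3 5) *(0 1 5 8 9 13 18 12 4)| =|(0 8 9 13 18 15 6 11 3 16 4)(1 17 12 5)| =44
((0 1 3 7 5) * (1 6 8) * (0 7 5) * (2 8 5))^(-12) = [0, 1, 2, 3, 4, 5, 6, 7, 8] = (8)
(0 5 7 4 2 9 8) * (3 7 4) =(0 5 4 2 9 8)(3 7) =[5, 1, 9, 7, 2, 4, 6, 3, 0, 8]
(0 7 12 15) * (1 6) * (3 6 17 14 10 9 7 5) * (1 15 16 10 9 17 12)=(0 5 3 6 15)(1 12 16 10 17 14 9 7)=[5, 12, 2, 6, 4, 3, 15, 1, 8, 7, 17, 11, 16, 13, 9, 0, 10, 14]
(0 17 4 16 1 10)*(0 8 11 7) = (0 17 4 16 1 10 8 11 7) = [17, 10, 2, 3, 16, 5, 6, 0, 11, 9, 8, 7, 12, 13, 14, 15, 1, 4]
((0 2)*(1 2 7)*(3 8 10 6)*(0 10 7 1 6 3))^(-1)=(0 6 7 8 3 10 2 1)=[6, 0, 1, 10, 4, 5, 7, 8, 3, 9, 2]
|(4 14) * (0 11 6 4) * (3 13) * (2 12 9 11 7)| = |(0 7 2 12 9 11 6 4 14)(3 13)| = 18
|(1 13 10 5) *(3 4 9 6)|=4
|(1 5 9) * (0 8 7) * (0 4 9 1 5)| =|(0 8 7 4 9 5 1)| =7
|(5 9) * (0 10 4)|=|(0 10 4)(5 9)|=6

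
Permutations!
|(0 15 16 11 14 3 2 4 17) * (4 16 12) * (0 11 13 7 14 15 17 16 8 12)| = |(0 17 11 15)(2 8 12 4 16 13 7 14 3)| = 36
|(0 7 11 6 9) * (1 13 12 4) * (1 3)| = 5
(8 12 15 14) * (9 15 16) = (8 12 16 9 15 14) = [0, 1, 2, 3, 4, 5, 6, 7, 12, 15, 10, 11, 16, 13, 8, 14, 9]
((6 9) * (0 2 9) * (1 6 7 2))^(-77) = (0 1 6)(2 9 7) = [1, 6, 9, 3, 4, 5, 0, 2, 8, 7]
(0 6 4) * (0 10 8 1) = (0 6 4 10 8 1) = [6, 0, 2, 3, 10, 5, 4, 7, 1, 9, 8]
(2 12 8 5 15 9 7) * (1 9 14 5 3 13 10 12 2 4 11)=(1 9 7 4 11)(3 13 10 12 8)(5 15 14)=[0, 9, 2, 13, 11, 15, 6, 4, 3, 7, 12, 1, 8, 10, 5, 14]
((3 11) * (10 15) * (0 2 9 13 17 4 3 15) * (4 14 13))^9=(17)(0 2 9 4 3 11 15 10)=[2, 1, 9, 11, 3, 5, 6, 7, 8, 4, 0, 15, 12, 13, 14, 10, 16, 17]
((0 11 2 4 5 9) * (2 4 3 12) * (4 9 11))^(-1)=(0 9 11 5 4)(2 12 3)=[9, 1, 12, 2, 0, 4, 6, 7, 8, 11, 10, 5, 3]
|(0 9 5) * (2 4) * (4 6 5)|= 6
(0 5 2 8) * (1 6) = (0 5 2 8)(1 6) = [5, 6, 8, 3, 4, 2, 1, 7, 0]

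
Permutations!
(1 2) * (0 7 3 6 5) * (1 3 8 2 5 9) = [7, 5, 3, 6, 4, 0, 9, 8, 2, 1] = (0 7 8 2 3 6 9 1 5)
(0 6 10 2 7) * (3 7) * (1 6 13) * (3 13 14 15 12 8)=(0 14 15 12 8 3 7)(1 6 10 2 13)=[14, 6, 13, 7, 4, 5, 10, 0, 3, 9, 2, 11, 8, 1, 15, 12]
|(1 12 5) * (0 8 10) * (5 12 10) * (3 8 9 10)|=|(12)(0 9 10)(1 3 8 5)|=12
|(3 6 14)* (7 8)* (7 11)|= |(3 6 14)(7 8 11)|= 3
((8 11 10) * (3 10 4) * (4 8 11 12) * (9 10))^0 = (12) = [0, 1, 2, 3, 4, 5, 6, 7, 8, 9, 10, 11, 12]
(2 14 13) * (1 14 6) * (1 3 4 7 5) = (1 14 13 2 6 3 4 7 5) = [0, 14, 6, 4, 7, 1, 3, 5, 8, 9, 10, 11, 12, 2, 13]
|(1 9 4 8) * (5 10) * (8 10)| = |(1 9 4 10 5 8)| = 6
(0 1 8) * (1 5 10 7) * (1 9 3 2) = (0 5 10 7 9 3 2 1 8) = [5, 8, 1, 2, 4, 10, 6, 9, 0, 3, 7]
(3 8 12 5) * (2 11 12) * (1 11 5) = [0, 11, 5, 8, 4, 3, 6, 7, 2, 9, 10, 12, 1] = (1 11 12)(2 5 3 8)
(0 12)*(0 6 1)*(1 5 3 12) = [1, 0, 2, 12, 4, 3, 5, 7, 8, 9, 10, 11, 6] = (0 1)(3 12 6 5)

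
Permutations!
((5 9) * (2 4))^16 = [0, 1, 2, 3, 4, 5, 6, 7, 8, 9] = (9)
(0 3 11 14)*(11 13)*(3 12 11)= (0 12 11 14)(3 13)= [12, 1, 2, 13, 4, 5, 6, 7, 8, 9, 10, 14, 11, 3, 0]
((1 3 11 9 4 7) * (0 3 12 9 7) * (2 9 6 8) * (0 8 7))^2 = (0 11 3)(1 6)(2 4)(7 12)(8 9) = [11, 6, 4, 0, 2, 5, 1, 12, 9, 8, 10, 3, 7]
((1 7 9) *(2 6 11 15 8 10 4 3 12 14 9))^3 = (1 6 8 3 9 2 15 4 14 7 11 10 12) = [0, 6, 15, 9, 14, 5, 8, 11, 3, 2, 12, 10, 1, 13, 7, 4]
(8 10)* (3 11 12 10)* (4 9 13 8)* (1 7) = (1 7)(3 11 12 10 4 9 13 8) = [0, 7, 2, 11, 9, 5, 6, 1, 3, 13, 4, 12, 10, 8]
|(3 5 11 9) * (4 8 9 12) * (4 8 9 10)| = |(3 5 11 12 8 10 4 9)| = 8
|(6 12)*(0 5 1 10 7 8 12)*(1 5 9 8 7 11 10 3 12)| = |(0 9 8 1 3 12 6)(10 11)| = 14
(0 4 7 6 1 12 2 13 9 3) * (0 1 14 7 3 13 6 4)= (1 12 2 6 14 7 4 3)(9 13)= [0, 12, 6, 1, 3, 5, 14, 4, 8, 13, 10, 11, 2, 9, 7]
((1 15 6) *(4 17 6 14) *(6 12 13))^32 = (17) = [0, 1, 2, 3, 4, 5, 6, 7, 8, 9, 10, 11, 12, 13, 14, 15, 16, 17]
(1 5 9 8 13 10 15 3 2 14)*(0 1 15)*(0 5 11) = (0 1 11)(2 14 15 3)(5 9 8 13 10) = [1, 11, 14, 2, 4, 9, 6, 7, 13, 8, 5, 0, 12, 10, 15, 3]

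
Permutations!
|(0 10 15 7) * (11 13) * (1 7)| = |(0 10 15 1 7)(11 13)| = 10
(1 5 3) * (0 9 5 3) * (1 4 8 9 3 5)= [3, 5, 2, 4, 8, 0, 6, 7, 9, 1]= (0 3 4 8 9 1 5)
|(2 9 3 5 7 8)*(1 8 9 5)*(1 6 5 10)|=20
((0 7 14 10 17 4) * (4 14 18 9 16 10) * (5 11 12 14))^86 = (0 18 16 17 11 14)(4 7 9 10 5 12) = [18, 1, 2, 3, 7, 12, 6, 9, 8, 10, 5, 14, 4, 13, 0, 15, 17, 11, 16]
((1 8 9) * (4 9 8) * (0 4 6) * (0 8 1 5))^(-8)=(9)(1 6 8)=[0, 6, 2, 3, 4, 5, 8, 7, 1, 9]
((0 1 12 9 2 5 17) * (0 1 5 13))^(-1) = [13, 17, 9, 3, 4, 0, 6, 7, 8, 12, 10, 11, 1, 2, 14, 15, 16, 5] = (0 13 2 9 12 1 17 5)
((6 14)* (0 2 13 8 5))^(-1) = (0 5 8 13 2)(6 14) = [5, 1, 0, 3, 4, 8, 14, 7, 13, 9, 10, 11, 12, 2, 6]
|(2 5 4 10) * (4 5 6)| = |(2 6 4 10)| = 4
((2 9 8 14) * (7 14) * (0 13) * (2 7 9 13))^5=(0 13 2)(7 14)(8 9)=[13, 1, 0, 3, 4, 5, 6, 14, 9, 8, 10, 11, 12, 2, 7]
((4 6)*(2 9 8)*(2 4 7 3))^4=[0, 1, 6, 4, 2, 5, 9, 8, 3, 7]=(2 6 9 7 8 3 4)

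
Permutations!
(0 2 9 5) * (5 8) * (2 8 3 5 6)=(0 8 6 2 9 3 5)=[8, 1, 9, 5, 4, 0, 2, 7, 6, 3]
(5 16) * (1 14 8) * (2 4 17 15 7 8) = (1 14 2 4 17 15 7 8)(5 16) = [0, 14, 4, 3, 17, 16, 6, 8, 1, 9, 10, 11, 12, 13, 2, 7, 5, 15]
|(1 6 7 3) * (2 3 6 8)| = 4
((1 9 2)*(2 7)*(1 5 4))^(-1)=(1 4 5 2 7 9)=[0, 4, 7, 3, 5, 2, 6, 9, 8, 1]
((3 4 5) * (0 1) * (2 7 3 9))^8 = [0, 1, 3, 5, 9, 2, 6, 4, 8, 7] = (2 3 5)(4 9 7)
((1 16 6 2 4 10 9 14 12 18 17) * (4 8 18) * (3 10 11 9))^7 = (18)(3 10)(4 9 12 11 14) = [0, 1, 2, 10, 9, 5, 6, 7, 8, 12, 3, 14, 11, 13, 4, 15, 16, 17, 18]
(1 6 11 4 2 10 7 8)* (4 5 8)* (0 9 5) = [9, 6, 10, 3, 2, 8, 11, 4, 1, 5, 7, 0] = (0 9 5 8 1 6 11)(2 10 7 4)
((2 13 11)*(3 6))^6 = [0, 1, 2, 3, 4, 5, 6, 7, 8, 9, 10, 11, 12, 13] = (13)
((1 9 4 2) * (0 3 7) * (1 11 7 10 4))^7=[0, 9, 2, 3, 4, 5, 6, 7, 8, 1, 10, 11]=(11)(1 9)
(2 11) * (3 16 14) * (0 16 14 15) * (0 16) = [0, 1, 11, 14, 4, 5, 6, 7, 8, 9, 10, 2, 12, 13, 3, 16, 15] = (2 11)(3 14)(15 16)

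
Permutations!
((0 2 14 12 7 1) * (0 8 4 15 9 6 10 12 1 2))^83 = [0, 10, 9, 3, 7, 5, 1, 15, 12, 14, 8, 11, 4, 13, 6, 2] = (1 10 8 12 4 7 15 2 9 14 6)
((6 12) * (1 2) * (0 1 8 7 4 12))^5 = (0 4 2 6 7 1 12 8) = [4, 12, 6, 3, 2, 5, 7, 1, 0, 9, 10, 11, 8]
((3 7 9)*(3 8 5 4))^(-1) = (3 4 5 8 9 7) = [0, 1, 2, 4, 5, 8, 6, 3, 9, 7]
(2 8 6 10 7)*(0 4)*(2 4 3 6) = (0 3 6 10 7 4)(2 8) = [3, 1, 8, 6, 0, 5, 10, 4, 2, 9, 7]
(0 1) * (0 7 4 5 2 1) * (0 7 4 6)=(0 7 6)(1 4 5 2)=[7, 4, 1, 3, 5, 2, 0, 6]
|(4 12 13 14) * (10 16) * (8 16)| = 12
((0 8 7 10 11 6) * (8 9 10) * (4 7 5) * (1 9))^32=[9, 10, 2, 3, 4, 5, 1, 7, 8, 11, 6, 0]=(0 9 11)(1 10 6)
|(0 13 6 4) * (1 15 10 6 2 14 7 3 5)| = |(0 13 2 14 7 3 5 1 15 10 6 4)| = 12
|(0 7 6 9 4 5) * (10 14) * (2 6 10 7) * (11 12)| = |(0 2 6 9 4 5)(7 10 14)(11 12)| = 6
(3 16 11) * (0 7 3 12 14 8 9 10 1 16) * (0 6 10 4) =(0 7 3 6 10 1 16 11 12 14 8 9 4) =[7, 16, 2, 6, 0, 5, 10, 3, 9, 4, 1, 12, 14, 13, 8, 15, 11]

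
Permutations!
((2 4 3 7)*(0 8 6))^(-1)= [6, 1, 7, 4, 2, 5, 8, 3, 0]= (0 6 8)(2 7 3 4)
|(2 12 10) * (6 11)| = 6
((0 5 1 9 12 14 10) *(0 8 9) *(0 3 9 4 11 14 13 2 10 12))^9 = (0 9 3 1 5)(2 10 8 4 11 14 12 13) = [9, 5, 10, 1, 11, 0, 6, 7, 4, 3, 8, 14, 13, 2, 12]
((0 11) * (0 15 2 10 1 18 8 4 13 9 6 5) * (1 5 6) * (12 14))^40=(0 10 15)(1 13 8)(2 11 5)(4 18 9)=[10, 13, 11, 3, 18, 2, 6, 7, 1, 4, 15, 5, 12, 8, 14, 0, 16, 17, 9]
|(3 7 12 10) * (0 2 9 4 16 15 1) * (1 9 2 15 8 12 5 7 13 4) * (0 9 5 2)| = |(0 15 5 7 2)(1 9)(3 13 4 16 8 12 10)| = 70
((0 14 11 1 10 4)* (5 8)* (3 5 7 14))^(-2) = (0 10 11 7 5)(1 14 8 3 4) = [10, 14, 2, 4, 1, 0, 6, 5, 3, 9, 11, 7, 12, 13, 8]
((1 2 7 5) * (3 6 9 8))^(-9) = (1 5 7 2)(3 8 9 6) = [0, 5, 1, 8, 4, 7, 3, 2, 9, 6]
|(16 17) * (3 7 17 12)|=|(3 7 17 16 12)|=5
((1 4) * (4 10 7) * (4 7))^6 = [0, 1, 2, 3, 4, 5, 6, 7, 8, 9, 10] = (10)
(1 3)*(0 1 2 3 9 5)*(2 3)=(0 1 9 5)=[1, 9, 2, 3, 4, 0, 6, 7, 8, 5]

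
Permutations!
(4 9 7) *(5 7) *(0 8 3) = (0 8 3)(4 9 5 7) = [8, 1, 2, 0, 9, 7, 6, 4, 3, 5]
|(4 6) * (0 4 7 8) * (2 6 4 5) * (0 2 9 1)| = |(0 5 9 1)(2 6 7 8)| = 4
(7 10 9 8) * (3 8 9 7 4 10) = (3 8 4 10 7) = [0, 1, 2, 8, 10, 5, 6, 3, 4, 9, 7]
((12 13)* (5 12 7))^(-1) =(5 7 13 12) =[0, 1, 2, 3, 4, 7, 6, 13, 8, 9, 10, 11, 5, 12]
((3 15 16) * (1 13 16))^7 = (1 16 15 13 3) = [0, 16, 2, 1, 4, 5, 6, 7, 8, 9, 10, 11, 12, 3, 14, 13, 15]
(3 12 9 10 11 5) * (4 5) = [0, 1, 2, 12, 5, 3, 6, 7, 8, 10, 11, 4, 9] = (3 12 9 10 11 4 5)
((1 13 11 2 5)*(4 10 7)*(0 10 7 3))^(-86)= [10, 5, 11, 0, 4, 2, 6, 7, 8, 9, 3, 13, 12, 1]= (0 10 3)(1 5 2 11 13)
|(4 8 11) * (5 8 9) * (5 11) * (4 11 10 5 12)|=|(4 9 10 5 8 12)|=6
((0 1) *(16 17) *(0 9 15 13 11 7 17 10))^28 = (0 16 7 13 9)(1 10 17 11 15) = [16, 10, 2, 3, 4, 5, 6, 13, 8, 0, 17, 15, 12, 9, 14, 1, 7, 11]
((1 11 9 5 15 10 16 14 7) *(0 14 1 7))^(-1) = (0 14)(1 16 10 15 5 9 11) = [14, 16, 2, 3, 4, 9, 6, 7, 8, 11, 15, 1, 12, 13, 0, 5, 10]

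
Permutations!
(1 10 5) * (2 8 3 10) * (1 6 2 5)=(1 5 6 2 8 3 10)=[0, 5, 8, 10, 4, 6, 2, 7, 3, 9, 1]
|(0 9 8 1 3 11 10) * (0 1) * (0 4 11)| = 8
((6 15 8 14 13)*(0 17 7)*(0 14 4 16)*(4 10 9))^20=(0 10 13)(4 15 7)(6 17 9)(8 14 16)=[10, 1, 2, 3, 15, 5, 17, 4, 14, 6, 13, 11, 12, 0, 16, 7, 8, 9]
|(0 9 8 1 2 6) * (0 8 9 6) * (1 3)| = |(9)(0 6 8 3 1 2)| = 6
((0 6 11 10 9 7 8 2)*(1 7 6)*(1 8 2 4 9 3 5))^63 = (0 9 10 1)(2 4 11 5)(3 7 8 6) = [9, 0, 4, 7, 11, 2, 3, 8, 6, 10, 1, 5]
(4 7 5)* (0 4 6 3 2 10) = (0 4 7 5 6 3 2 10) = [4, 1, 10, 2, 7, 6, 3, 5, 8, 9, 0]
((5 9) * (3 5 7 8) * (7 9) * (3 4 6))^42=(9)=[0, 1, 2, 3, 4, 5, 6, 7, 8, 9]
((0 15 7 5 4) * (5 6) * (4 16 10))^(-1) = (0 4 10 16 5 6 7 15) = [4, 1, 2, 3, 10, 6, 7, 15, 8, 9, 16, 11, 12, 13, 14, 0, 5]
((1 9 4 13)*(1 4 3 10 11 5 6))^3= [0, 10, 2, 5, 13, 9, 3, 7, 8, 11, 6, 1, 12, 4]= (1 10 6 3 5 9 11)(4 13)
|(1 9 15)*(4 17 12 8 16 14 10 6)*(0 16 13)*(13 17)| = |(0 16 14 10 6 4 13)(1 9 15)(8 17 12)| = 21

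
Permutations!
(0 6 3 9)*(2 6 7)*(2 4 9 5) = (0 7 4 9)(2 6 3 5) = [7, 1, 6, 5, 9, 2, 3, 4, 8, 0]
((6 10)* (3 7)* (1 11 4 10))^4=[0, 6, 2, 3, 11, 5, 10, 7, 8, 9, 4, 1]=(1 6 10 4 11)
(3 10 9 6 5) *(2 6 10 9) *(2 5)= (2 6)(3 9 10 5)= [0, 1, 6, 9, 4, 3, 2, 7, 8, 10, 5]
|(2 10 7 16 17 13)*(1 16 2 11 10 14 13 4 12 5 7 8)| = 13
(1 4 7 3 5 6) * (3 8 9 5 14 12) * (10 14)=(1 4 7 8 9 5 6)(3 10 14 12)=[0, 4, 2, 10, 7, 6, 1, 8, 9, 5, 14, 11, 3, 13, 12]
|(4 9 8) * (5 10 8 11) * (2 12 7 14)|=12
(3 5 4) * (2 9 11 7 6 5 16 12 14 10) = (2 9 11 7 6 5 4 3 16 12 14 10) = [0, 1, 9, 16, 3, 4, 5, 6, 8, 11, 2, 7, 14, 13, 10, 15, 12]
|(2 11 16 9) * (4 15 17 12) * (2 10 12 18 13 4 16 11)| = |(4 15 17 18 13)(9 10 12 16)| = 20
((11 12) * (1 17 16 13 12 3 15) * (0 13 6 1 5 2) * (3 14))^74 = [12, 16, 13, 5, 4, 0, 17, 7, 8, 9, 10, 3, 14, 11, 15, 2, 1, 6] = (0 12 14 15 2 13 11 3 5)(1 16)(6 17)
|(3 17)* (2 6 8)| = 6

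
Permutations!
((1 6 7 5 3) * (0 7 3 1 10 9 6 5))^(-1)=(0 7)(1 5)(3 6 9 10)=[7, 5, 2, 6, 4, 1, 9, 0, 8, 10, 3]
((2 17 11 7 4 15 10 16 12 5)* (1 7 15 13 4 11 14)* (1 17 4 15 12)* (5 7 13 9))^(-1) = (1 16 10 15 13)(2 5 9 4)(7 12 11)(14 17) = [0, 16, 5, 3, 2, 9, 6, 12, 8, 4, 15, 7, 11, 1, 17, 13, 10, 14]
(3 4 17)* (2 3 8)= [0, 1, 3, 4, 17, 5, 6, 7, 2, 9, 10, 11, 12, 13, 14, 15, 16, 8]= (2 3 4 17 8)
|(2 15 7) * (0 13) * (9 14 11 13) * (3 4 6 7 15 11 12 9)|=|(15)(0 3 4 6 7 2 11 13)(9 14 12)|=24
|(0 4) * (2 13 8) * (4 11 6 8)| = |(0 11 6 8 2 13 4)| = 7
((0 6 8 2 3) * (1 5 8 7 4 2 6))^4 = (0 6 3 8 2 5 4 1 7) = [6, 7, 5, 8, 1, 4, 3, 0, 2]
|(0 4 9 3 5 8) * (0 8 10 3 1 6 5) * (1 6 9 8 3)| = |(0 4 8 3)(1 9 6 5 10)| = 20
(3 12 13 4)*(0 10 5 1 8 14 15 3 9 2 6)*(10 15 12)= (0 15 3 10 5 1 8 14 12 13 4 9 2 6)= [15, 8, 6, 10, 9, 1, 0, 7, 14, 2, 5, 11, 13, 4, 12, 3]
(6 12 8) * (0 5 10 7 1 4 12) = (0 5 10 7 1 4 12 8 6) = [5, 4, 2, 3, 12, 10, 0, 1, 6, 9, 7, 11, 8]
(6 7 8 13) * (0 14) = (0 14)(6 7 8 13) = [14, 1, 2, 3, 4, 5, 7, 8, 13, 9, 10, 11, 12, 6, 0]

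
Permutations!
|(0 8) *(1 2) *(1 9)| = |(0 8)(1 2 9)| = 6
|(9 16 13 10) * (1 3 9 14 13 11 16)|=6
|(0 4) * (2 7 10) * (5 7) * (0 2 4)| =|(2 5 7 10 4)| =5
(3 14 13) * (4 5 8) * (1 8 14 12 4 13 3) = (1 8 13)(3 12 4 5 14) = [0, 8, 2, 12, 5, 14, 6, 7, 13, 9, 10, 11, 4, 1, 3]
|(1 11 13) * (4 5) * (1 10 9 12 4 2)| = 9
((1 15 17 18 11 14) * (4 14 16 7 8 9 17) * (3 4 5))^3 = (1 3)(4 15)(5 14)(7 17 16 9 11 8 18) = [0, 3, 2, 1, 15, 14, 6, 17, 18, 11, 10, 8, 12, 13, 5, 4, 9, 16, 7]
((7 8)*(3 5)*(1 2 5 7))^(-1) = [0, 8, 1, 5, 4, 2, 6, 3, 7] = (1 8 7 3 5 2)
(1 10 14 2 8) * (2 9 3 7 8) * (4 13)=(1 10 14 9 3 7 8)(4 13)=[0, 10, 2, 7, 13, 5, 6, 8, 1, 3, 14, 11, 12, 4, 9]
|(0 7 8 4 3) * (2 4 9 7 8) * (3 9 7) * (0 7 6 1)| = 20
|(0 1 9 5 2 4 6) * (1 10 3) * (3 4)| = |(0 10 4 6)(1 9 5 2 3)| = 20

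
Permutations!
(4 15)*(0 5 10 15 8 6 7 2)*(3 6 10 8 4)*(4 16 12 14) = (0 5 8 10 15 3 6 7 2)(4 16 12 14) = [5, 1, 0, 6, 16, 8, 7, 2, 10, 9, 15, 11, 14, 13, 4, 3, 12]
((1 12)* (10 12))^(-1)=[0, 12, 2, 3, 4, 5, 6, 7, 8, 9, 1, 11, 10]=(1 12 10)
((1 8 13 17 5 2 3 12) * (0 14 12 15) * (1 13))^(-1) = (0 15 3 2 5 17 13 12 14)(1 8) = [15, 8, 5, 2, 4, 17, 6, 7, 1, 9, 10, 11, 14, 12, 0, 3, 16, 13]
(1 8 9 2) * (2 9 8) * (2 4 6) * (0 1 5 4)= (9)(0 1)(2 5 4 6)= [1, 0, 5, 3, 6, 4, 2, 7, 8, 9]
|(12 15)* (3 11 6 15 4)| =|(3 11 6 15 12 4)| =6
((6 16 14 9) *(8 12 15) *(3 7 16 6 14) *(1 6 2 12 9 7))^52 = [0, 7, 3, 14, 4, 5, 16, 8, 2, 12, 10, 11, 1, 13, 15, 6, 9] = (1 7 8 2 3 14 15 6 16 9 12)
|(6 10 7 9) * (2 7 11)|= |(2 7 9 6 10 11)|= 6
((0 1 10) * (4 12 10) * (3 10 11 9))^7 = (0 10 3 9 11 12 4 1) = [10, 0, 2, 9, 1, 5, 6, 7, 8, 11, 3, 12, 4]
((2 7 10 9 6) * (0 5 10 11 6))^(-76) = (11) = [0, 1, 2, 3, 4, 5, 6, 7, 8, 9, 10, 11]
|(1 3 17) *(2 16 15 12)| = 12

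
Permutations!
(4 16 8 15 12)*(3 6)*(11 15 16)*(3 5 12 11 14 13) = [0, 1, 2, 6, 14, 12, 5, 7, 16, 9, 10, 15, 4, 3, 13, 11, 8] = (3 6 5 12 4 14 13)(8 16)(11 15)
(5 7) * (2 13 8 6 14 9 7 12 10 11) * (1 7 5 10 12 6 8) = (1 7 10 11 2 13)(5 6 14 9) = [0, 7, 13, 3, 4, 6, 14, 10, 8, 5, 11, 2, 12, 1, 9]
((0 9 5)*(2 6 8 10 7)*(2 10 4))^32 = (10)(0 5 9) = [5, 1, 2, 3, 4, 9, 6, 7, 8, 0, 10]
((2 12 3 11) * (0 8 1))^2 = [1, 8, 3, 2, 4, 5, 6, 7, 0, 9, 10, 12, 11] = (0 1 8)(2 3)(11 12)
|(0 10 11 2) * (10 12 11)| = 4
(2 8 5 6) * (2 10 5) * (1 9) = [0, 9, 8, 3, 4, 6, 10, 7, 2, 1, 5] = (1 9)(2 8)(5 6 10)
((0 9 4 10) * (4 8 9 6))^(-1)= [10, 1, 2, 3, 6, 5, 0, 7, 9, 8, 4]= (0 10 4 6)(8 9)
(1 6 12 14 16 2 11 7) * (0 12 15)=(0 12 14 16 2 11 7 1 6 15)=[12, 6, 11, 3, 4, 5, 15, 1, 8, 9, 10, 7, 14, 13, 16, 0, 2]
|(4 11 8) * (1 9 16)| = |(1 9 16)(4 11 8)| = 3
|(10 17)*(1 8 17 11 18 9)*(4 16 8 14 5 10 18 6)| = 12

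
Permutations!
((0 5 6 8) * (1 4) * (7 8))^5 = (8)(1 4) = [0, 4, 2, 3, 1, 5, 6, 7, 8]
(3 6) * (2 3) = [0, 1, 3, 6, 4, 5, 2] = (2 3 6)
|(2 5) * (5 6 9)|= 4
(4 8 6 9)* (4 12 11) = [0, 1, 2, 3, 8, 5, 9, 7, 6, 12, 10, 4, 11] = (4 8 6 9 12 11)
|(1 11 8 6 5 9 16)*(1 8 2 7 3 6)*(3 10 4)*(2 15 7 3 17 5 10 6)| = |(1 11 15 7 6 10 4 17 5 9 16 8)(2 3)| = 12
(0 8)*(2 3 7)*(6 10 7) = (0 8)(2 3 6 10 7) = [8, 1, 3, 6, 4, 5, 10, 2, 0, 9, 7]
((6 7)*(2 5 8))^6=[0, 1, 2, 3, 4, 5, 6, 7, 8]=(8)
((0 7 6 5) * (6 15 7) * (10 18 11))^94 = (0 6 5)(10 18 11) = [6, 1, 2, 3, 4, 0, 5, 7, 8, 9, 18, 10, 12, 13, 14, 15, 16, 17, 11]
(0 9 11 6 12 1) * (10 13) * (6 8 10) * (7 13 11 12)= [9, 0, 2, 3, 4, 5, 7, 13, 10, 12, 11, 8, 1, 6]= (0 9 12 1)(6 7 13)(8 10 11)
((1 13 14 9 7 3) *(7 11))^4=(1 11 13 7 14 3 9)=[0, 11, 2, 9, 4, 5, 6, 14, 8, 1, 10, 13, 12, 7, 3]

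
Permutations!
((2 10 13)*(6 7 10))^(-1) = (2 13 10 7 6) = [0, 1, 13, 3, 4, 5, 2, 6, 8, 9, 7, 11, 12, 10]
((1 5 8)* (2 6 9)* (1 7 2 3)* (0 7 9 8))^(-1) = (0 5 1 3 9 8 6 2 7) = [5, 3, 7, 9, 4, 1, 2, 0, 6, 8]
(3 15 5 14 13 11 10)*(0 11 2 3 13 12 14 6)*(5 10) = (0 11 5 6)(2 3 15 10 13)(12 14) = [11, 1, 3, 15, 4, 6, 0, 7, 8, 9, 13, 5, 14, 2, 12, 10]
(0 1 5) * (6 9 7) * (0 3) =(0 1 5 3)(6 9 7) =[1, 5, 2, 0, 4, 3, 9, 6, 8, 7]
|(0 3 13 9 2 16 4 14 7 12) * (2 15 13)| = |(0 3 2 16 4 14 7 12)(9 15 13)| = 24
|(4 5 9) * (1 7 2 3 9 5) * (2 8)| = 7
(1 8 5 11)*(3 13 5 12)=(1 8 12 3 13 5 11)=[0, 8, 2, 13, 4, 11, 6, 7, 12, 9, 10, 1, 3, 5]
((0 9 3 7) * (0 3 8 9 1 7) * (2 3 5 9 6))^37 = (0 1 7 5 9 8 6 2 3) = [1, 7, 3, 0, 4, 9, 2, 5, 6, 8]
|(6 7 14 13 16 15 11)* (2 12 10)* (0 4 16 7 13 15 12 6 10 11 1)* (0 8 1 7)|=18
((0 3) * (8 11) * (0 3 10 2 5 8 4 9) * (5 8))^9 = (0 2 11 9 10 8 4) = [2, 1, 11, 3, 0, 5, 6, 7, 4, 10, 8, 9]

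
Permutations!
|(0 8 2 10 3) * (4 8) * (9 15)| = |(0 4 8 2 10 3)(9 15)| = 6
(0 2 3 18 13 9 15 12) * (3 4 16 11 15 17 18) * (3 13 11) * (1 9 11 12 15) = (0 2 4 16 3 13 11 1 9 17 18 12) = [2, 9, 4, 13, 16, 5, 6, 7, 8, 17, 10, 1, 0, 11, 14, 15, 3, 18, 12]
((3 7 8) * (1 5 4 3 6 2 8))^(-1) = (1 7 3 4 5)(2 6 8) = [0, 7, 6, 4, 5, 1, 8, 3, 2]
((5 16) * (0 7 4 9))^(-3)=[7, 1, 2, 3, 9, 16, 6, 4, 8, 0, 10, 11, 12, 13, 14, 15, 5]=(0 7 4 9)(5 16)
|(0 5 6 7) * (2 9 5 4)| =7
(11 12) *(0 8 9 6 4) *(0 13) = [8, 1, 2, 3, 13, 5, 4, 7, 9, 6, 10, 12, 11, 0] = (0 8 9 6 4 13)(11 12)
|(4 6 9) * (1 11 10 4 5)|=|(1 11 10 4 6 9 5)|=7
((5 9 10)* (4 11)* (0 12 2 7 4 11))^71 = [12, 1, 7, 3, 0, 10, 6, 4, 8, 5, 9, 11, 2] = (0 12 2 7 4)(5 10 9)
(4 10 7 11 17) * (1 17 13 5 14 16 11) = [0, 17, 2, 3, 10, 14, 6, 1, 8, 9, 7, 13, 12, 5, 16, 15, 11, 4] = (1 17 4 10 7)(5 14 16 11 13)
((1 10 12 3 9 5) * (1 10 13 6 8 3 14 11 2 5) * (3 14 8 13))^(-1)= [0, 9, 11, 1, 4, 2, 13, 7, 12, 3, 5, 14, 10, 6, 8]= (1 9 3)(2 11 14 8 12 10 5)(6 13)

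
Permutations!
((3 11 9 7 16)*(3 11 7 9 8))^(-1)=(3 8 11 16 7)=[0, 1, 2, 8, 4, 5, 6, 3, 11, 9, 10, 16, 12, 13, 14, 15, 7]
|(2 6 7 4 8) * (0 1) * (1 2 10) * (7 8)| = 6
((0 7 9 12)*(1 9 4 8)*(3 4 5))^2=(0 5 4 1 12 7 3 8 9)=[5, 12, 2, 8, 1, 4, 6, 3, 9, 0, 10, 11, 7]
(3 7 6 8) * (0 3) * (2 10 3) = (0 2 10 3 7 6 8) = [2, 1, 10, 7, 4, 5, 8, 6, 0, 9, 3]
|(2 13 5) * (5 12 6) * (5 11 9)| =|(2 13 12 6 11 9 5)| =7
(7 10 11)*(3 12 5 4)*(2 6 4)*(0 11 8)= (0 11 7 10 8)(2 6 4 3 12 5)= [11, 1, 6, 12, 3, 2, 4, 10, 0, 9, 8, 7, 5]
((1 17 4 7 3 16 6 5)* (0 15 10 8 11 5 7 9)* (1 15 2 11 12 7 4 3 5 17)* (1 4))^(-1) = (0 9 4 1 6 16 3 17 11 2)(5 7 12 8 10 15) = [9, 6, 0, 17, 1, 7, 16, 12, 10, 4, 15, 2, 8, 13, 14, 5, 3, 11]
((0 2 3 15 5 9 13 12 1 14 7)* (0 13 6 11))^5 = [9, 1, 6, 11, 4, 2, 15, 7, 8, 3, 10, 5, 12, 13, 14, 0] = (0 9 3 11 5 2 6 15)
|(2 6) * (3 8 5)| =|(2 6)(3 8 5)| =6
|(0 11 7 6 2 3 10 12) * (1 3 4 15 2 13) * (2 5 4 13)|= 30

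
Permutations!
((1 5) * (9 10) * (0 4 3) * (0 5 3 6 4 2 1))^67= (0 1 5 2 3)(4 6)(9 10)= [1, 5, 3, 0, 6, 2, 4, 7, 8, 10, 9]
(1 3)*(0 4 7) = [4, 3, 2, 1, 7, 5, 6, 0] = (0 4 7)(1 3)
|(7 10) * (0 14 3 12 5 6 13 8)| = |(0 14 3 12 5 6 13 8)(7 10)| = 8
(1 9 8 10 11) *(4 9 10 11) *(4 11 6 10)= (1 4 9 8 6 10 11)= [0, 4, 2, 3, 9, 5, 10, 7, 6, 8, 11, 1]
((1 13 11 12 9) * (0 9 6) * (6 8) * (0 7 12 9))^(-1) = (1 9 11 13)(6 8 12 7) = [0, 9, 2, 3, 4, 5, 8, 6, 12, 11, 10, 13, 7, 1]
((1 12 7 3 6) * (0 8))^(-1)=(0 8)(1 6 3 7 12)=[8, 6, 2, 7, 4, 5, 3, 12, 0, 9, 10, 11, 1]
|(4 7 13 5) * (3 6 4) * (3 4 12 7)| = |(3 6 12 7 13 5 4)| = 7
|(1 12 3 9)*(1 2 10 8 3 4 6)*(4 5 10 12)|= |(1 4 6)(2 12 5 10 8 3 9)|= 21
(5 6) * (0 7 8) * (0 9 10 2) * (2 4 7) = (0 2)(4 7 8 9 10)(5 6) = [2, 1, 0, 3, 7, 6, 5, 8, 9, 10, 4]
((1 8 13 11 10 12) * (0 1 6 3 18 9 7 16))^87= (0 18 10 1 9 12 8 7 6 13 16 3 11)= [18, 9, 2, 11, 4, 5, 13, 6, 7, 12, 1, 0, 8, 16, 14, 15, 3, 17, 10]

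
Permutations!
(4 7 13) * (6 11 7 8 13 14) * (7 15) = (4 8 13)(6 11 15 7 14) = [0, 1, 2, 3, 8, 5, 11, 14, 13, 9, 10, 15, 12, 4, 6, 7]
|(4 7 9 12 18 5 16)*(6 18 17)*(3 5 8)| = |(3 5 16 4 7 9 12 17 6 18 8)| = 11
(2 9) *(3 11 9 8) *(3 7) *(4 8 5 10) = (2 5 10 4 8 7 3 11 9) = [0, 1, 5, 11, 8, 10, 6, 3, 7, 2, 4, 9]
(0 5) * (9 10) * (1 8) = [5, 8, 2, 3, 4, 0, 6, 7, 1, 10, 9] = (0 5)(1 8)(9 10)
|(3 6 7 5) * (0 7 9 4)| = |(0 7 5 3 6 9 4)| = 7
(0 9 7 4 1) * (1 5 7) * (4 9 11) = (0 11 4 5 7 9 1) = [11, 0, 2, 3, 5, 7, 6, 9, 8, 1, 10, 4]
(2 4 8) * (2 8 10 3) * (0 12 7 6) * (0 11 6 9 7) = (0 12)(2 4 10 3)(6 11)(7 9) = [12, 1, 4, 2, 10, 5, 11, 9, 8, 7, 3, 6, 0]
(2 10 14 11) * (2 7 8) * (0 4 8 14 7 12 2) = (0 4 8)(2 10 7 14 11 12) = [4, 1, 10, 3, 8, 5, 6, 14, 0, 9, 7, 12, 2, 13, 11]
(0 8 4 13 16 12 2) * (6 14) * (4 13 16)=(0 8 13 4 16 12 2)(6 14)=[8, 1, 0, 3, 16, 5, 14, 7, 13, 9, 10, 11, 2, 4, 6, 15, 12]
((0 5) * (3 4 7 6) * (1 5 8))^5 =(0 8 1 5)(3 4 7 6) =[8, 5, 2, 4, 7, 0, 3, 6, 1]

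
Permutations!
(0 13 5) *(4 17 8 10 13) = [4, 1, 2, 3, 17, 0, 6, 7, 10, 9, 13, 11, 12, 5, 14, 15, 16, 8] = (0 4 17 8 10 13 5)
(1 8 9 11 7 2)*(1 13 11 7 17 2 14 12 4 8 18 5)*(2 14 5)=(1 18 2 13 11 17 14 12 4 8 9 7 5)=[0, 18, 13, 3, 8, 1, 6, 5, 9, 7, 10, 17, 4, 11, 12, 15, 16, 14, 2]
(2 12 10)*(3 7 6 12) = [0, 1, 3, 7, 4, 5, 12, 6, 8, 9, 2, 11, 10] = (2 3 7 6 12 10)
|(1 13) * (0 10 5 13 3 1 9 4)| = 6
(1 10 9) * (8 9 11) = [0, 10, 2, 3, 4, 5, 6, 7, 9, 1, 11, 8] = (1 10 11 8 9)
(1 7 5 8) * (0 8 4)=(0 8 1 7 5 4)=[8, 7, 2, 3, 0, 4, 6, 5, 1]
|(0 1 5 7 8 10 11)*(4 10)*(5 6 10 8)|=10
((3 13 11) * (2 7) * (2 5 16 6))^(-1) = (2 6 16 5 7)(3 11 13) = [0, 1, 6, 11, 4, 7, 16, 2, 8, 9, 10, 13, 12, 3, 14, 15, 5]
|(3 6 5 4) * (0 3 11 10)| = |(0 3 6 5 4 11 10)| = 7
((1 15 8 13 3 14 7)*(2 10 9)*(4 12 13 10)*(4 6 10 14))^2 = (1 8 7 15 14)(2 10)(3 12)(4 13)(6 9) = [0, 8, 10, 12, 13, 5, 9, 15, 7, 6, 2, 11, 3, 4, 1, 14]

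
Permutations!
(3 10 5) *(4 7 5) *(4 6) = (3 10 6 4 7 5) = [0, 1, 2, 10, 7, 3, 4, 5, 8, 9, 6]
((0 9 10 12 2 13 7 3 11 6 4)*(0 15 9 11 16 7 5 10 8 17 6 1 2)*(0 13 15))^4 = (0 15 6 1 8)(2 17 11 9 4)(3 16 7) = [15, 8, 17, 16, 2, 5, 1, 3, 0, 4, 10, 9, 12, 13, 14, 6, 7, 11]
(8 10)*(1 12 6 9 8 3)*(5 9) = (1 12 6 5 9 8 10 3) = [0, 12, 2, 1, 4, 9, 5, 7, 10, 8, 3, 11, 6]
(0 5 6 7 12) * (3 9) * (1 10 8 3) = (0 5 6 7 12)(1 10 8 3 9) = [5, 10, 2, 9, 4, 6, 7, 12, 3, 1, 8, 11, 0]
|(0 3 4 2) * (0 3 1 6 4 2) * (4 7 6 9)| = |(0 1 9 4)(2 3)(6 7)| = 4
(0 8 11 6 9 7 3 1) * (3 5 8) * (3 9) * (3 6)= (0 9 7 5 8 11 3 1)= [9, 0, 2, 1, 4, 8, 6, 5, 11, 7, 10, 3]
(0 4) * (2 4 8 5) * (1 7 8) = (0 1 7 8 5 2 4) = [1, 7, 4, 3, 0, 2, 6, 8, 5]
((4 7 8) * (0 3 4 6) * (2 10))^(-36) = (10) = [0, 1, 2, 3, 4, 5, 6, 7, 8, 9, 10]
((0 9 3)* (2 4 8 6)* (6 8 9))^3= (0 4)(2 3)(6 9)= [4, 1, 3, 2, 0, 5, 9, 7, 8, 6]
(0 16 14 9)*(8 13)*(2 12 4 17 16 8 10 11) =(0 8 13 10 11 2 12 4 17 16 14 9) =[8, 1, 12, 3, 17, 5, 6, 7, 13, 0, 11, 2, 4, 10, 9, 15, 14, 16]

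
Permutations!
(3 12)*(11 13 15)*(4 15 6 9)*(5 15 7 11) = (3 12)(4 7 11 13 6 9)(5 15) = [0, 1, 2, 12, 7, 15, 9, 11, 8, 4, 10, 13, 3, 6, 14, 5]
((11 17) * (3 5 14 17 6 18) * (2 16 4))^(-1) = [0, 1, 4, 18, 16, 3, 11, 7, 8, 9, 10, 17, 12, 13, 5, 15, 2, 14, 6] = (2 4 16)(3 18 6 11 17 14 5)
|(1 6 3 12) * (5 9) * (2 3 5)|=7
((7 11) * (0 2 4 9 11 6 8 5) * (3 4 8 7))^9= [2, 1, 8, 4, 9, 0, 7, 6, 5, 11, 10, 3]= (0 2 8 5)(3 4 9 11)(6 7)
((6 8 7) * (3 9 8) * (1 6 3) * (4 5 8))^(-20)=[0, 1, 2, 8, 3, 9, 6, 5, 4, 7]=(3 8 4)(5 9 7)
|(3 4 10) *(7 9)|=|(3 4 10)(7 9)|=6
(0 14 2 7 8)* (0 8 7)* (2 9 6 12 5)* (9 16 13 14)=(0 9 6 12 5 2)(13 14 16)=[9, 1, 0, 3, 4, 2, 12, 7, 8, 6, 10, 11, 5, 14, 16, 15, 13]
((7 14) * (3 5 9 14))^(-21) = (3 7 14 9 5) = [0, 1, 2, 7, 4, 3, 6, 14, 8, 5, 10, 11, 12, 13, 9]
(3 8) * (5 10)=(3 8)(5 10)=[0, 1, 2, 8, 4, 10, 6, 7, 3, 9, 5]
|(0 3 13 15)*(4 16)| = |(0 3 13 15)(4 16)| = 4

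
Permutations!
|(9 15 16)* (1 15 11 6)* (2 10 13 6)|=|(1 15 16 9 11 2 10 13 6)|=9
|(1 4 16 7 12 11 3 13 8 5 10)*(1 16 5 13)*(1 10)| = |(1 4 5)(3 10 16 7 12 11)(8 13)| = 6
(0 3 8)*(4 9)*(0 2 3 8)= (0 8 2 3)(4 9)= [8, 1, 3, 0, 9, 5, 6, 7, 2, 4]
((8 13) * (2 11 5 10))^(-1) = (2 10 5 11)(8 13) = [0, 1, 10, 3, 4, 11, 6, 7, 13, 9, 5, 2, 12, 8]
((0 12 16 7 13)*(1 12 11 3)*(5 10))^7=(0 13 7 16 12 1 3 11)(5 10)=[13, 3, 2, 11, 4, 10, 6, 16, 8, 9, 5, 0, 1, 7, 14, 15, 12]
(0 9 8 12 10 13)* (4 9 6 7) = (0 6 7 4 9 8 12 10 13) = [6, 1, 2, 3, 9, 5, 7, 4, 12, 8, 13, 11, 10, 0]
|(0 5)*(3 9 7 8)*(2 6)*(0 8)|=|(0 5 8 3 9 7)(2 6)|=6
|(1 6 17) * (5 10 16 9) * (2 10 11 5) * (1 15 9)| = |(1 6 17 15 9 2 10 16)(5 11)| = 8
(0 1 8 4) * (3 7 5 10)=(0 1 8 4)(3 7 5 10)=[1, 8, 2, 7, 0, 10, 6, 5, 4, 9, 3]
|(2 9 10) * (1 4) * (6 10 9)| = |(1 4)(2 6 10)| = 6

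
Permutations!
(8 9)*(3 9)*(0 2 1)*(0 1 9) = (0 2 9 8 3) = [2, 1, 9, 0, 4, 5, 6, 7, 3, 8]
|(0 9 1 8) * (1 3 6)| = |(0 9 3 6 1 8)| = 6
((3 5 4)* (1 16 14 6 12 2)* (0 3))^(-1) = [4, 2, 12, 0, 5, 3, 14, 7, 8, 9, 10, 11, 6, 13, 16, 15, 1] = (0 4 5 3)(1 2 12 6 14 16)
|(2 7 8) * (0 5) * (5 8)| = |(0 8 2 7 5)| = 5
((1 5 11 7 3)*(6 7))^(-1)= (1 3 7 6 11 5)= [0, 3, 2, 7, 4, 1, 11, 6, 8, 9, 10, 5]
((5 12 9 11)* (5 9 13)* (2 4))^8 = (5 13 12) = [0, 1, 2, 3, 4, 13, 6, 7, 8, 9, 10, 11, 5, 12]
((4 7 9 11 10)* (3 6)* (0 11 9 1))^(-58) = (0 10 7)(1 11 4) = [10, 11, 2, 3, 1, 5, 6, 0, 8, 9, 7, 4]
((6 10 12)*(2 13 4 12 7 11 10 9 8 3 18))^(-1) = (2 18 3 8 9 6 12 4 13)(7 10 11) = [0, 1, 18, 8, 13, 5, 12, 10, 9, 6, 11, 7, 4, 2, 14, 15, 16, 17, 3]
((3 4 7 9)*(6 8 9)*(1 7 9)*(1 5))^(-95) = (3 4 9) = [0, 1, 2, 4, 9, 5, 6, 7, 8, 3]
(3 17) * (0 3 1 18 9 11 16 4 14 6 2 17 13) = (0 3 13)(1 18 9 11 16 4 14 6 2 17) = [3, 18, 17, 13, 14, 5, 2, 7, 8, 11, 10, 16, 12, 0, 6, 15, 4, 1, 9]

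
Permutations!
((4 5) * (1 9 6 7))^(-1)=(1 7 6 9)(4 5)=[0, 7, 2, 3, 5, 4, 9, 6, 8, 1]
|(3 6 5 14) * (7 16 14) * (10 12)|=|(3 6 5 7 16 14)(10 12)|=6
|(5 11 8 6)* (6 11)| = |(5 6)(8 11)| = 2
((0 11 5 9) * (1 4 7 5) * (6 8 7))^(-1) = (0 9 5 7 8 6 4 1 11) = [9, 11, 2, 3, 1, 7, 4, 8, 6, 5, 10, 0]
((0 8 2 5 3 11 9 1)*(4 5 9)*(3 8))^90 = [0, 1, 2, 3, 4, 5, 6, 7, 8, 9, 10, 11] = (11)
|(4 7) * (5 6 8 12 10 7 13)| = 8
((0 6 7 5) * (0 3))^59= (0 3 5 7 6)= [3, 1, 2, 5, 4, 7, 0, 6]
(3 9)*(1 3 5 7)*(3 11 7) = (1 11 7)(3 9 5) = [0, 11, 2, 9, 4, 3, 6, 1, 8, 5, 10, 7]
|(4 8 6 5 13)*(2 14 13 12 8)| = 4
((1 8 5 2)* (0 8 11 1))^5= (0 8 5 2)(1 11)= [8, 11, 0, 3, 4, 2, 6, 7, 5, 9, 10, 1]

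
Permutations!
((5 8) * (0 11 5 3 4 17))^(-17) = (0 3 11 4 5 17 8) = [3, 1, 2, 11, 5, 17, 6, 7, 0, 9, 10, 4, 12, 13, 14, 15, 16, 8]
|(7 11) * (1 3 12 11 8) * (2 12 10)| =|(1 3 10 2 12 11 7 8)| =8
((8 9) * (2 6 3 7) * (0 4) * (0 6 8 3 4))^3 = (2 3 8 7 9)(4 6) = [0, 1, 3, 8, 6, 5, 4, 9, 7, 2]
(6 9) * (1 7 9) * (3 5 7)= (1 3 5 7 9 6)= [0, 3, 2, 5, 4, 7, 1, 9, 8, 6]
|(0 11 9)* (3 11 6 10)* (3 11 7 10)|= 7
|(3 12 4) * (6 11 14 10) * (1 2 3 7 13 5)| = |(1 2 3 12 4 7 13 5)(6 11 14 10)| = 8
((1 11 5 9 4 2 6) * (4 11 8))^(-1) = (1 6 2 4 8)(5 11 9) = [0, 6, 4, 3, 8, 11, 2, 7, 1, 5, 10, 9]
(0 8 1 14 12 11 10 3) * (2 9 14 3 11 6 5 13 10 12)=(0 8 1 3)(2 9 14)(5 13 10 11 12 6)=[8, 3, 9, 0, 4, 13, 5, 7, 1, 14, 11, 12, 6, 10, 2]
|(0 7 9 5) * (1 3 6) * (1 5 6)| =|(0 7 9 6 5)(1 3)| =10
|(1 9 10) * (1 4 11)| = 5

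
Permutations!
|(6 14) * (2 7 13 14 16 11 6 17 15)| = 6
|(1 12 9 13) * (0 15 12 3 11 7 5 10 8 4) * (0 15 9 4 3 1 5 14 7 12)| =|(0 9 13 5 10 8 3 11 12 4 15)(7 14)| =22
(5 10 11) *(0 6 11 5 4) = [6, 1, 2, 3, 0, 10, 11, 7, 8, 9, 5, 4] = (0 6 11 4)(5 10)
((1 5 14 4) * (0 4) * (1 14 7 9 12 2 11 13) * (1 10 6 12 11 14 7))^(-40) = (0 11 12 4 13 2 7 10 14 9 6) = [11, 1, 7, 3, 13, 5, 0, 10, 8, 6, 14, 12, 4, 2, 9]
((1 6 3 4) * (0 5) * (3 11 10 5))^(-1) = (0 5 10 11 6 1 4 3) = [5, 4, 2, 0, 3, 10, 1, 7, 8, 9, 11, 6]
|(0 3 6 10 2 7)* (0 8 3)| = 6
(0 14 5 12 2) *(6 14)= (0 6 14 5 12 2)= [6, 1, 0, 3, 4, 12, 14, 7, 8, 9, 10, 11, 2, 13, 5]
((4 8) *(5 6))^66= [0, 1, 2, 3, 4, 5, 6, 7, 8]= (8)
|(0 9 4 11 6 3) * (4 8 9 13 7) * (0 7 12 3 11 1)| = 14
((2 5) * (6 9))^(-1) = (2 5)(6 9) = [0, 1, 5, 3, 4, 2, 9, 7, 8, 6]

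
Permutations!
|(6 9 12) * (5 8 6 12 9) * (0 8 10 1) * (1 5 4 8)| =6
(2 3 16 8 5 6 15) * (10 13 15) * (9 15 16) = (2 3 9 15)(5 6 10 13 16 8) = [0, 1, 3, 9, 4, 6, 10, 7, 5, 15, 13, 11, 12, 16, 14, 2, 8]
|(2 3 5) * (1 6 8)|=3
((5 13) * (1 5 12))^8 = [0, 1, 2, 3, 4, 5, 6, 7, 8, 9, 10, 11, 12, 13] = (13)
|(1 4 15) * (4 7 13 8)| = 6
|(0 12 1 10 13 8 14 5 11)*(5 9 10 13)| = |(0 12 1 13 8 14 9 10 5 11)| = 10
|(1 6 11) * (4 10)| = 6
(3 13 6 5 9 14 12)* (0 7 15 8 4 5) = (0 7 15 8 4 5 9 14 12 3 13 6) = [7, 1, 2, 13, 5, 9, 0, 15, 4, 14, 10, 11, 3, 6, 12, 8]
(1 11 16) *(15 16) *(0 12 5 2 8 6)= [12, 11, 8, 3, 4, 2, 0, 7, 6, 9, 10, 15, 5, 13, 14, 16, 1]= (0 12 5 2 8 6)(1 11 15 16)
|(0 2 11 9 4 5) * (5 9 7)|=|(0 2 11 7 5)(4 9)|=10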